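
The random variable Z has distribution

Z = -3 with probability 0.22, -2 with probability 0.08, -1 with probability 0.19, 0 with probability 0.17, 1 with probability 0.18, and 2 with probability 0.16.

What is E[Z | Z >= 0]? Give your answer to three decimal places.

0.980

P(Z >= 0) = 0.17 + 0.18 + 0.16 = 0.51.
E[Z | Z >= 0] = [0·0.17 + 1·0.18 + 2·0.16] / 0.51
 = 0.5 / 0.51
 = 50/51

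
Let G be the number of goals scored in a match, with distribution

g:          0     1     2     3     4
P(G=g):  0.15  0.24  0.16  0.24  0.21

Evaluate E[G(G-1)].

4.28

E[G(G-1)] = Σ g(g-1)·P(G=g)
 = 0·0.15 + 0·0.24 + 2·0.16 + 6·0.24 + 12·0.21
 = 0 + 0 + 0.32 + 1.44 + 2.52
 = 4.28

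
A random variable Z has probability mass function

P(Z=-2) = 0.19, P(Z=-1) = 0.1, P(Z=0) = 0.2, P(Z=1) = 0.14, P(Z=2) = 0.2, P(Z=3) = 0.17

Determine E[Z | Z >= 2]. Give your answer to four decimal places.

P(Z >= 2) = 0.2 + 0.17 = 0.37.
E[Z | Z >= 2] = [2·0.2 + 3·0.17] / 0.37
 = 0.91 / 0.37
 = 91/37

2.4595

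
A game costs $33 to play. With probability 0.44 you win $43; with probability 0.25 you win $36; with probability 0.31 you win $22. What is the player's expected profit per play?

E[payout] = 43·0.44 + 36·0.25 + 22·0.31
 = 18.92 + 9 + 6.82
 = 34.74
Net = 34.74 - 33 = 1.74

1.74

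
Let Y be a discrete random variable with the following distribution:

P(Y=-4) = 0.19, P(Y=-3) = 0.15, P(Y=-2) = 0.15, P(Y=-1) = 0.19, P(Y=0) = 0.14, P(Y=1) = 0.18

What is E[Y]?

-1.52

E[Y] = Σ y·P(Y=y)
 = (-4)·0.19 + (-3)·0.15 + (-2)·0.15 + (-1)·0.19 + 0·0.14 + 1·0.18
 = (-0.76) + (-0.45) + (-0.3) + (-0.19) + 0 + 0.18
 = -1.52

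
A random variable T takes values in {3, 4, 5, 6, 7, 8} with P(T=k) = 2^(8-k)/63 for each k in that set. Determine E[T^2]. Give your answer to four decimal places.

16.6667

E[T^2] = Σ t^2·P(T=t)
 = 9·32/63 + 16·16/63 + 25·8/63 + 36·4/63 + 49·2/63 + 64·1/63
 = 32/7 + 256/63 + 200/63 + 16/7 + 14/9 + 64/63
 = 50/3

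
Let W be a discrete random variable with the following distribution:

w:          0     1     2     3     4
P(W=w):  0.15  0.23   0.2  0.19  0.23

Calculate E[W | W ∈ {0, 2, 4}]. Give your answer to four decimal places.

2.2759

P(W ∈ {0, 2, 4}) = 0.15 + 0.2 + 0.23 = 0.58.
E[W | W ∈ {0, 2, 4}] = [0·0.15 + 2·0.2 + 4·0.23] / 0.58
 = 1.32 / 0.58
 = 66/29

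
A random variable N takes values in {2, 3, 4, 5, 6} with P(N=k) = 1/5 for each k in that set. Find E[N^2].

18

E[N^2] = Σ n^2·P(N=n)
 = 4·1/5 + 9·1/5 + 16·1/5 + 25·1/5 + 36·1/5
 = 4/5 + 9/5 + 16/5 + 5 + 36/5
 = 18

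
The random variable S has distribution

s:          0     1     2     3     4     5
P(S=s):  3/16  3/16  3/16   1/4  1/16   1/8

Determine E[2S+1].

5.375

E[2S+1] = Σ (2s+1)·P(S=s)
 = 1·3/16 + 3·3/16 + 5·3/16 + 7·1/4 + 9·1/16 + 11·1/8
 = 3/16 + 9/16 + 15/16 + 7/4 + 9/16 + 11/8
 = 43/8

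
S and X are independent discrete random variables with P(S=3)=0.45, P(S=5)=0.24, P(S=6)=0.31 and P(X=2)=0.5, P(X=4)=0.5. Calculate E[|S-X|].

1.86

E[|S-X|] = Σ_s Σ_x |s-x| · P(S=s)P(X=x)
 = 1·0.225 + 1·0.225 + 3·0.12 + 1·0.12 + 4·0.155 + 2·0.155
 = 0.225 + 0.225 + 0.36 + 0.12 + 0.62 + 0.31
 = 1.86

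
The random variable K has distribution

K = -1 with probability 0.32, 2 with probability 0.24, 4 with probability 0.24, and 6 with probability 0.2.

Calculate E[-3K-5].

E[-3K-5] = Σ (-3k-5)·P(K=k)
 = (-2)·0.32 + (-11)·0.24 + (-17)·0.24 + (-23)·0.2
 = (-0.64) + (-2.64) + (-4.08) + (-4.6)
 = -11.96

-11.96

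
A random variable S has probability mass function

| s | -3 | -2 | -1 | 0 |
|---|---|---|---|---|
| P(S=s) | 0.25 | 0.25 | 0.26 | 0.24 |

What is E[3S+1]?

E[3S+1] = Σ (3s+1)·P(S=s)
 = (-8)·0.25 + (-5)·0.25 + (-2)·0.26 + 1·0.24
 = (-2) + (-1.25) + (-0.52) + 0.24
 = -3.53

-3.53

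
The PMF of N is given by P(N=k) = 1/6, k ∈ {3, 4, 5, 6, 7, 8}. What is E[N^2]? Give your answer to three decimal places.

33.167

E[N^2] = Σ n^2·P(N=n)
 = 9·1/6 + 16·1/6 + 25·1/6 + 36·1/6 + 49·1/6 + 64·1/6
 = 3/2 + 8/3 + 25/6 + 6 + 49/6 + 32/3
 = 199/6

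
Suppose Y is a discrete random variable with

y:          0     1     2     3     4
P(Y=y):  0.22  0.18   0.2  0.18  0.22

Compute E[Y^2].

E[Y^2] = Σ y^2·P(Y=y)
 = 0·0.22 + 1·0.18 + 4·0.2 + 9·0.18 + 16·0.22
 = 0 + 0.18 + 0.8 + 1.62 + 3.52
 = 6.12

6.12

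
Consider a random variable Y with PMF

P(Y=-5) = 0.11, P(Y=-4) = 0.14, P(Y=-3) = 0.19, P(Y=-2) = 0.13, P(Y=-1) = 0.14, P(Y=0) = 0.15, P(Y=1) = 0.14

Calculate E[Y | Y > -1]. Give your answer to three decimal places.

P(Y > -1) = 0.15 + 0.14 = 0.29.
E[Y | Y > -1] = [0·0.15 + 1·0.14] / 0.29
 = 0.14 / 0.29
 = 14/29

0.483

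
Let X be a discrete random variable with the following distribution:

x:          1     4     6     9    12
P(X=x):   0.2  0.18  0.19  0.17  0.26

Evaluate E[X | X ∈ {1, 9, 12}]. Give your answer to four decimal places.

7.6984

P(X ∈ {1, 9, 12}) = 0.2 + 0.17 + 0.26 = 0.63.
E[X | X ∈ {1, 9, 12}] = [1·0.2 + 9·0.17 + 12·0.26] / 0.63
 = 4.85 / 0.63
 = 485/63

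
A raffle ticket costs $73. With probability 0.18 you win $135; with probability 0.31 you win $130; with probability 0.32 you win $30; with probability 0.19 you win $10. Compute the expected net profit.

3.1

E[payout] = 135·0.18 + 130·0.31 + 30·0.32 + 10·0.19
 = 24.3 + 40.3 + 9.6 + 1.9
 = 76.1
Net = 76.1 - 73 = 3.1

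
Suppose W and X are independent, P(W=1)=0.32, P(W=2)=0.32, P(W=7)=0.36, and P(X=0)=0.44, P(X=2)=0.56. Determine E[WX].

3.8976

E[WX] = Σ_w Σ_x wx · P(W=w)P(X=x)
 = 0·0.1408 + 2·0.1792 + 0·0.1408 + 4·0.1792 + 0·0.1584 + 14·0.2016
 = 0 + 0.3584 + 0 + 0.7168 + 0 + 2.8224
 = 3.8976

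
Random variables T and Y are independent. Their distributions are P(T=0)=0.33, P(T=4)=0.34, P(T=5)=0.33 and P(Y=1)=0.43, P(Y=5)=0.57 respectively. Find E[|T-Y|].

E[|T-Y|] = Σ_t Σ_y |t-y| · P(T=t)P(Y=y)
 = 1·0.1419 + 5·0.1881 + 3·0.1462 + 1·0.1938 + 4·0.1419 + 0·0.1881
 = 0.1419 + 0.9405 + 0.4386 + 0.1938 + 0.5676 + 0
 = 2.2824

2.2824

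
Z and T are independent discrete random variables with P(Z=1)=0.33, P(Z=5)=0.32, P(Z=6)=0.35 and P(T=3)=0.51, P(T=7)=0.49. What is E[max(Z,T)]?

E[max(Z,T)] = Σ_z Σ_t max(z,t) · P(Z=z)P(T=t)
 = 3·0.1683 + 7·0.1617 + 5·0.1632 + 7·0.1568 + 6·0.1785 + 7·0.1715
 = 0.5049 + 1.1319 + 0.816 + 1.0976 + 1.071 + 1.2005
 = 5.8219

5.8219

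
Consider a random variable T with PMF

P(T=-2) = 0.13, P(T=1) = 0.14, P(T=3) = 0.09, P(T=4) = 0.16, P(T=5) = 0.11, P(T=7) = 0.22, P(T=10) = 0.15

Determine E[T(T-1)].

E[T(T-1)] = Σ t(t-1)·P(T=t)
 = 6·0.13 + 0·0.14 + 6·0.09 + 12·0.16 + 20·0.11 + 42·0.22 + 90·0.15
 = 0.78 + 0 + 0.54 + 1.92 + 2.2 + 9.24 + 13.5
 = 28.18

28.18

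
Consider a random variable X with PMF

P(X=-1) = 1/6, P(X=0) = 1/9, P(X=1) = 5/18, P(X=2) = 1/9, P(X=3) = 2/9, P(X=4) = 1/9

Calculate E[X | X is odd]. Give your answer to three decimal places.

P(X is odd) = 1/6 + 5/18 + 2/9 = 2/3.
E[X | X is odd] = [(-1)·1/6 + 1·5/18 + 3·2/9] / (2/3)
 = 7/9 / (2/3)
 = 7/6

1.167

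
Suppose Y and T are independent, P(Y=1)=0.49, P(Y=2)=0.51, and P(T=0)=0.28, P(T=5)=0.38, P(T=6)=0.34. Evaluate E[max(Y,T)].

E[max(Y,T)] = Σ_y Σ_t max(y,t) · P(Y=y)P(T=t)
 = 1·0.1372 + 5·0.1862 + 6·0.1666 + 2·0.1428 + 5·0.1938 + 6·0.1734
 = 0.1372 + 0.931 + 0.9996 + 0.2856 + 0.969 + 1.0404
 = 4.3628

4.3628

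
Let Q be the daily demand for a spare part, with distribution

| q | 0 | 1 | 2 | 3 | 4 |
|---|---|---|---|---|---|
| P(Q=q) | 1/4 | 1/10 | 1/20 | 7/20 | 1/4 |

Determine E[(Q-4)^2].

E[(Q-4)^2] = Σ (q-4)^2·P(Q=q)
 = 16·1/4 + 9·1/10 + 4·1/20 + 1·7/20 + 0·1/4
 = 4 + 9/10 + 1/5 + 7/20 + 0
 = 109/20

5.45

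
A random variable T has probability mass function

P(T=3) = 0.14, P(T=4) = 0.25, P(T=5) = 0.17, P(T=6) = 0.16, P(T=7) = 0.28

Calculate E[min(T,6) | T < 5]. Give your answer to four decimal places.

P(T < 5) = 0.14 + 0.25 = 0.39.
E[min(T,6) | T < 5] = [3·0.14 + 4·0.25] / 0.39
 = 1.42 / 0.39
 = 142/39

3.6410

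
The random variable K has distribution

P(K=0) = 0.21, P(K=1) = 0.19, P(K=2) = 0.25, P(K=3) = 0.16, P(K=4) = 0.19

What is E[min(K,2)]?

1.39

E[min(K,2)] = Σ min(k,2)·P(K=k)
 = 0·0.21 + 1·0.19 + 2·0.25 + 2·0.16 + 2·0.19
 = 0 + 0.19 + 0.5 + 0.32 + 0.38
 = 1.39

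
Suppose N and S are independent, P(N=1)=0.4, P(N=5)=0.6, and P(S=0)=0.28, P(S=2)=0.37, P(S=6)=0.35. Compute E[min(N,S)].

1.782

E[min(N,S)] = Σ_n Σ_s min(n,s) · P(N=n)P(S=s)
 = 0·0.112 + 1·0.148 + 1·0.14 + 0·0.168 + 2·0.222 + 5·0.21
 = 0 + 0.148 + 0.14 + 0 + 0.444 + 1.05
 = 1.782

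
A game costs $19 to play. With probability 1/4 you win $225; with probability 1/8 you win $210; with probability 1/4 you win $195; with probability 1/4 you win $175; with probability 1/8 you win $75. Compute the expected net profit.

165.375

E[payout] = 225·1/4 + 210·1/8 + 195·1/4 + 175·1/4 + 75·1/8
 = 225/4 + 105/4 + 195/4 + 175/4 + 75/8
 = 1475/8
Net = 1475/8 - 19 = 1323/8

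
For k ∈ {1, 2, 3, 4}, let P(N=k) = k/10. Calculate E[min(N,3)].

E[min(N,3)] = Σ min(n,3)·P(N=n)
 = 1·1/10 + 2·1/5 + 3·3/10 + 3·2/5
 = 1/10 + 2/5 + 9/10 + 6/5
 = 13/5

2.6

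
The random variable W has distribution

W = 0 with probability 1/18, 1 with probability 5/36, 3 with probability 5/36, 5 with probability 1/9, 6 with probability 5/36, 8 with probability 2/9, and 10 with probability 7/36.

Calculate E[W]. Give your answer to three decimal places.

E[W] = Σ w·P(W=w)
 = 0·1/18 + 1·5/36 + 3·5/36 + 5·1/9 + 6·5/36 + 8·2/9 + 10·7/36
 = 0 + 5/36 + 5/12 + 5/9 + 5/6 + 16/9 + 35/18
 = 17/3

5.667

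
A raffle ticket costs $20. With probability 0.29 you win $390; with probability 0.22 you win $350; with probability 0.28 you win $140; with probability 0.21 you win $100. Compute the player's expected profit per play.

E[payout] = 390·0.29 + 350·0.22 + 140·0.28 + 100·0.21
 = 113.1 + 77 + 39.2 + 21
 = 250.3
Net = 250.3 - 20 = 230.3

230.3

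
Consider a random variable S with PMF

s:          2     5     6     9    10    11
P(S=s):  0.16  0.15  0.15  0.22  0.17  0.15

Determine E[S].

E[S] = Σ s·P(S=s)
 = 2·0.16 + 5·0.15 + 6·0.15 + 9·0.22 + 10·0.17 + 11·0.15
 = 0.32 + 0.75 + 0.9 + 1.98 + 1.7 + 1.65
 = 7.3

7.3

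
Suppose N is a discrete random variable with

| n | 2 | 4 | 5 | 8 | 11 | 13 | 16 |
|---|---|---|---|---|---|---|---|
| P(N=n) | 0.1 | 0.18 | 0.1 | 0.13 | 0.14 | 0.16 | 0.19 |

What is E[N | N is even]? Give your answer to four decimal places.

8.3333

P(N is even) = 0.1 + 0.18 + 0.13 + 0.19 = 0.6.
E[N | N is even] = [2·0.1 + 4·0.18 + 8·0.13 + 16·0.19] / 0.6
 = 5 / 0.6
 = 25/3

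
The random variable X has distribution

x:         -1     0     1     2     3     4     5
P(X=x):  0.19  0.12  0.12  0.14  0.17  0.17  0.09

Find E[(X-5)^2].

13.87

E[(X-5)^2] = Σ (x-5)^2·P(X=x)
 = 36·0.19 + 25·0.12 + 16·0.12 + 9·0.14 + 4·0.17 + 1·0.17 + 0·0.09
 = 6.84 + 3 + 1.92 + 1.26 + 0.68 + 0.17 + 0
 = 13.87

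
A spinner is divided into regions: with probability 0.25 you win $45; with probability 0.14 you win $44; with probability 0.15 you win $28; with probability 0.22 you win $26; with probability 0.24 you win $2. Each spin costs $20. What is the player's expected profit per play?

E[payout] = 45·0.25 + 44·0.14 + 28·0.15 + 26·0.22 + 2·0.24
 = 11.25 + 6.16 + 4.2 + 5.72 + 0.48
 = 27.81
Net = 27.81 - 20 = 7.81

7.81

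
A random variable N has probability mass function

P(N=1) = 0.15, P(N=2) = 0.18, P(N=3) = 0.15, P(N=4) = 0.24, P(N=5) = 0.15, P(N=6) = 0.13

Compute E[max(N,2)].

E[max(N,2)] = Σ max(n,2)·P(N=n)
 = 2·0.15 + 2·0.18 + 3·0.15 + 4·0.24 + 5·0.15 + 6·0.13
 = 0.3 + 0.36 + 0.45 + 0.96 + 0.75 + 0.78
 = 3.6

3.6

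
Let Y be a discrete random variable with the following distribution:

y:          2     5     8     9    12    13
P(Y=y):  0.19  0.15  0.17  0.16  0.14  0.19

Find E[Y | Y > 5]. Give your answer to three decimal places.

P(Y > 5) = 0.17 + 0.16 + 0.14 + 0.19 = 0.66.
E[Y | Y > 5] = [8·0.17 + 9·0.16 + 12·0.14 + 13·0.19] / 0.66
 = 6.95 / 0.66
 = 695/66

10.530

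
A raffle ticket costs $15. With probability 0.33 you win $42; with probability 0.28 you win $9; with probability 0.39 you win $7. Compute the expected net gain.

4.11

E[payout] = 42·0.33 + 9·0.28 + 7·0.39
 = 13.86 + 2.52 + 2.73
 = 19.11
Net = 19.11 - 15 = 4.11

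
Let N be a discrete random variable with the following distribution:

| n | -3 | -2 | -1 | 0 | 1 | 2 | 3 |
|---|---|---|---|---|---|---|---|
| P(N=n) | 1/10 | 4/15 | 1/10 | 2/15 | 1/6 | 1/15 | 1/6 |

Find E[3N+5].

E[3N+5] = Σ (3n+5)·P(N=n)
 = (-4)·1/10 + (-1)·4/15 + 2·1/10 + 5·2/15 + 8·1/6 + 11·1/15 + 14·1/6
 = (-2/5) + (-4/15) + 1/5 + 2/3 + 4/3 + 11/15 + 7/3
 = 23/5

4.6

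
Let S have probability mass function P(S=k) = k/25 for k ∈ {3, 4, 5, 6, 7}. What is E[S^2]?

E[S^2] = Σ s^2·P(S=s)
 = 9·3/25 + 16·4/25 + 25·1/5 + 36·6/25 + 49·7/25
 = 27/25 + 64/25 + 5 + 216/25 + 343/25
 = 31

31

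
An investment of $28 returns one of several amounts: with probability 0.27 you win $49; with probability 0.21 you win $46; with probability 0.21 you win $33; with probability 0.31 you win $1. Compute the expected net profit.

E[payout] = 49·0.27 + 46·0.21 + 33·0.21 + 1·0.31
 = 13.23 + 9.66 + 6.93 + 0.31
 = 30.13
Net = 30.13 - 28 = 2.13

2.13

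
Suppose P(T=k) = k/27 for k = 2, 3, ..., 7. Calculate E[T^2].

E[T^2] = Σ t^2·P(T=t)
 = 4·2/27 + 9·1/9 + 16·4/27 + 25·5/27 + 36·2/9 + 49·7/27
 = 8/27 + 1 + 64/27 + 125/27 + 8 + 343/27
 = 29

29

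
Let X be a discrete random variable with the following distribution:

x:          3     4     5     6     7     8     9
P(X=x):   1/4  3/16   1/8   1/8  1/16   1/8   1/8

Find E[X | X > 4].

7

P(X > 4) = 1/8 + 1/8 + 1/16 + 1/8 + 1/8 = 9/16.
E[X | X > 4] = [5·1/8 + 6·1/8 + 7·1/16 + 8·1/8 + 9·1/8] / (9/16)
 = 63/16 / (9/16)
 = 7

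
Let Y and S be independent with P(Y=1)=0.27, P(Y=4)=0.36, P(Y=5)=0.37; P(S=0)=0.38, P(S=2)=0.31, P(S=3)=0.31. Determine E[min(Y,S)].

E[min(Y,S)] = Σ_y Σ_s min(y,s) · P(Y=y)P(S=s)
 = 0·0.1026 + 1·0.0837 + 1·0.0837 + 0·0.1368 + 2·0.1116 + 3·0.1116 + 0·0.1406 + 2·0.1147 + 3·0.1147
 = 0 + 0.0837 + 0.0837 + 0 + 0.2232 + 0.3348 + 0 + 0.2294 + 0.3441
 = 1.2989

1.2989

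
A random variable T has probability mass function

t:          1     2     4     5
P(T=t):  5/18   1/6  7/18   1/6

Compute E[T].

3

E[T] = Σ t·P(T=t)
 = 1·5/18 + 2·1/6 + 4·7/18 + 5·1/6
 = 5/18 + 1/3 + 14/9 + 5/6
 = 3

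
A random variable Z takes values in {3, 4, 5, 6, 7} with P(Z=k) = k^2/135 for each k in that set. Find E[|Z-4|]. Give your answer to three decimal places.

1.874

E[|Z-4|] = Σ |z-4|·P(Z=z)
 = 1·1/15 + 0·16/135 + 1·5/27 + 2·4/15 + 3·49/135
 = 1/15 + 0 + 5/27 + 8/15 + 49/45
 = 253/135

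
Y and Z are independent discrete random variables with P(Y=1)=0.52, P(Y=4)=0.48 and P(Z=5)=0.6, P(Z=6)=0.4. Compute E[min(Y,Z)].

E[min(Y,Z)] = Σ_y Σ_z min(y,z) · P(Y=y)P(Z=z)
 = 1·0.312 + 1·0.208 + 4·0.288 + 4·0.192
 = 0.312 + 0.208 + 1.152 + 0.768
 = 2.44

2.44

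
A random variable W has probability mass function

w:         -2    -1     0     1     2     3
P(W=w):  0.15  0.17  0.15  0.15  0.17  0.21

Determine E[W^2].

3.49

E[W^2] = Σ w^2·P(W=w)
 = 4·0.15 + 1·0.17 + 0·0.15 + 1·0.15 + 4·0.17 + 9·0.21
 = 0.6 + 0.17 + 0 + 0.15 + 0.68 + 1.89
 = 3.49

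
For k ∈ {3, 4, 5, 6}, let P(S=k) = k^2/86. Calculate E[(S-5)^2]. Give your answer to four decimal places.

E[(S-5)^2] = Σ (s-5)^2·P(S=s)
 = 4·9/86 + 1·8/43 + 0·25/86 + 1·18/43
 = 18/43 + 8/43 + 0 + 18/43
 = 44/43

1.0233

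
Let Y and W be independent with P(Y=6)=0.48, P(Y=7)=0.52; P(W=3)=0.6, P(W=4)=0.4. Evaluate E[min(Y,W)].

E[min(Y,W)] = Σ_y Σ_w min(y,w) · P(Y=y)P(W=w)
 = 3·0.288 + 4·0.192 + 3·0.312 + 4·0.208
 = 0.864 + 0.768 + 0.936 + 0.832
 = 3.4

3.4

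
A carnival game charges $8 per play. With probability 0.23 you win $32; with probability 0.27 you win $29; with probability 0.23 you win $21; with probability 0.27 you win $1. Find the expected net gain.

12.29

E[payout] = 32·0.23 + 29·0.27 + 21·0.23 + 1·0.27
 = 7.36 + 7.83 + 4.83 + 0.27
 = 20.29
Net = 20.29 - 8 = 12.29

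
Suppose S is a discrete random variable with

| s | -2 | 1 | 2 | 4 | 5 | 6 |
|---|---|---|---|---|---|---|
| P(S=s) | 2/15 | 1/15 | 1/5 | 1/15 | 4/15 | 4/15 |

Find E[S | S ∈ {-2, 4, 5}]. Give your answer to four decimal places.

P(S ∈ {-2, 4, 5}) = 2/15 + 1/15 + 4/15 = 7/15.
E[S | S ∈ {-2, 4, 5}] = [(-2)·2/15 + 4·1/15 + 5·4/15] / (7/15)
 = 4/3 / (7/15)
 = 20/7

2.8571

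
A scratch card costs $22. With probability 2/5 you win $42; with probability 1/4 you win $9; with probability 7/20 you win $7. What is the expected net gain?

-0.5

E[payout] = 42·2/5 + 9·1/4 + 7·7/20
 = 84/5 + 9/4 + 49/20
 = 43/2
Net = 43/2 - 22 = -1/2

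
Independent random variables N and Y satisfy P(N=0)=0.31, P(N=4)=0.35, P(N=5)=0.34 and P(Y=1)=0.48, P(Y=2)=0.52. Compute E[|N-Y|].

E[|N-Y|] = Σ_n Σ_y |n-y| · P(N=n)P(Y=y)
 = 1·0.1488 + 2·0.1612 + 3·0.168 + 2·0.182 + 4·0.1632 + 3·0.1768
 = 0.1488 + 0.3224 + 0.504 + 0.364 + 0.6528 + 0.5304
 = 2.5224

2.5224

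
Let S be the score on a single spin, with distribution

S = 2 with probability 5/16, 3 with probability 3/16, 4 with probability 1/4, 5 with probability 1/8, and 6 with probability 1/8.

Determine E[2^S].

E[2^S] = Σ 2^s·P(S=s)
 = 4·5/16 + 8·3/16 + 16·1/4 + 32·1/8 + 64·1/8
 = 5/4 + 3/2 + 4 + 4 + 8
 = 75/4

18.75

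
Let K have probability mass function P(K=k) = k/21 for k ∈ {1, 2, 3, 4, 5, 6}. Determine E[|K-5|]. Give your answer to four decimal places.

E[|K-5|] = Σ |k-5|·P(K=k)
 = 4·1/21 + 3·2/21 + 2·1/7 + 1·4/21 + 0·5/21 + 1·2/7
 = 4/21 + 2/7 + 2/7 + 4/21 + 0 + 2/7
 = 26/21

1.2381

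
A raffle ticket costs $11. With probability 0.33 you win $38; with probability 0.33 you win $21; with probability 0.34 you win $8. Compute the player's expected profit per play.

11.19

E[payout] = 38·0.33 + 21·0.33 + 8·0.34
 = 12.54 + 6.93 + 2.72
 = 22.19
Net = 22.19 - 11 = 11.19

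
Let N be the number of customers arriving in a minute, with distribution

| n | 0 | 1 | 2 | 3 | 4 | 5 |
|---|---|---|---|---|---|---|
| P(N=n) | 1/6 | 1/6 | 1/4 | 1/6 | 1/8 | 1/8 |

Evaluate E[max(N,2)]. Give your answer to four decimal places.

E[max(N,2)] = Σ max(n,2)·P(N=n)
 = 2·1/6 + 2·1/6 + 2·1/4 + 3·1/6 + 4·1/8 + 5·1/8
 = 1/3 + 1/3 + 1/2 + 1/2 + 1/2 + 5/8
 = 67/24

2.7917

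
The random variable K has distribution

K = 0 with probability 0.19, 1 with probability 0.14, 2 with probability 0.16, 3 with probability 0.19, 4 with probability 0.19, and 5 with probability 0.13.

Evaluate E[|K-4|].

1.82

E[|K-4|] = Σ |k-4|·P(K=k)
 = 4·0.19 + 3·0.14 + 2·0.16 + 1·0.19 + 0·0.19 + 1·0.13
 = 0.76 + 0.42 + 0.32 + 0.19 + 0 + 0.13
 = 1.82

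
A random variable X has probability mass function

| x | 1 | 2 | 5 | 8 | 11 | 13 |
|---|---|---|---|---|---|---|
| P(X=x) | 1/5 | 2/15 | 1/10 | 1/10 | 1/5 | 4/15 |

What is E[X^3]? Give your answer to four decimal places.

917.0333

E[X^3] = Σ x^3·P(X=x)
 = 1·1/5 + 8·2/15 + 125·1/10 + 512·1/10 + 1331·1/5 + 2197·4/15
 = 1/5 + 16/15 + 25/2 + 256/5 + 1331/5 + 8788/15
 = 27511/30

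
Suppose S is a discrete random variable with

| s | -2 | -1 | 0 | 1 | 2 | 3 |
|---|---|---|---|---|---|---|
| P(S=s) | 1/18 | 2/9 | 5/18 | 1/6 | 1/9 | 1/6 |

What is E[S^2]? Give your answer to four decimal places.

2.5556

E[S^2] = Σ s^2·P(S=s)
 = 4·1/18 + 1·2/9 + 0·5/18 + 1·1/6 + 4·1/9 + 9·1/6
 = 2/9 + 2/9 + 0 + 1/6 + 4/9 + 3/2
 = 23/9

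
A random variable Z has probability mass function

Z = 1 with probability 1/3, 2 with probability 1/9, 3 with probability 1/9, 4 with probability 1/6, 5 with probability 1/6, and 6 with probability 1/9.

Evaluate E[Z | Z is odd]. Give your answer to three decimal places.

P(Z is odd) = 1/3 + 1/9 + 1/6 = 11/18.
E[Z | Z is odd] = [1·1/3 + 3·1/9 + 5·1/6] / (11/18)
 = 3/2 / (11/18)
 = 27/11

2.455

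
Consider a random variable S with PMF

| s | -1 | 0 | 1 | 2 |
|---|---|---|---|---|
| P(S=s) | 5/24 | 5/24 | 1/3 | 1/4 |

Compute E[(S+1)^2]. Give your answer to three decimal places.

3.792

E[(S+1)^2] = Σ (s+1)^2·P(S=s)
 = 0·5/24 + 1·5/24 + 4·1/3 + 9·1/4
 = 0 + 5/24 + 4/3 + 9/4
 = 91/24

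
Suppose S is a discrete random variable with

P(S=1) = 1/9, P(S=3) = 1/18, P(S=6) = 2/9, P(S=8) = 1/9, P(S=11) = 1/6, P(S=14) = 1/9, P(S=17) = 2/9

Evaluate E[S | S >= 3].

10.75

P(S >= 3) = 1/18 + 2/9 + 1/9 + 1/6 + 1/9 + 2/9 = 8/9.
E[S | S >= 3] = [3·1/18 + 6·2/9 + 8·1/9 + 11·1/6 + 14·1/9 + 17·2/9] / (8/9)
 = 86/9 / (8/9)
 = 43/4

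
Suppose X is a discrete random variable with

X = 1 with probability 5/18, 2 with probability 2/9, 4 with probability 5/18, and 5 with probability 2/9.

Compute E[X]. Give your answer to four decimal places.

E[X] = Σ x·P(X=x)
 = 1·5/18 + 2·2/9 + 4·5/18 + 5·2/9
 = 5/18 + 4/9 + 10/9 + 10/9
 = 53/18

2.9444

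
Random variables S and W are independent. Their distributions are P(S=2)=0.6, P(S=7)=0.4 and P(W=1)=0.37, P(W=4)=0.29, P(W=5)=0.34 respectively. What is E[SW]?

12.92

E[SW] = Σ_s Σ_w sw · P(S=s)P(W=w)
 = 2·0.222 + 8·0.174 + 10·0.204 + 7·0.148 + 28·0.116 + 35·0.136
 = 0.444 + 1.392 + 2.04 + 1.036 + 3.248 + 4.76
 = 12.92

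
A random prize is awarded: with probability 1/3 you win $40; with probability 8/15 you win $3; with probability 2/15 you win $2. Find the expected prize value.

15.2

E[payout] = 40·1/3 + 3·8/15 + 2·2/15
 = 40/3 + 8/5 + 4/15
 = 76/5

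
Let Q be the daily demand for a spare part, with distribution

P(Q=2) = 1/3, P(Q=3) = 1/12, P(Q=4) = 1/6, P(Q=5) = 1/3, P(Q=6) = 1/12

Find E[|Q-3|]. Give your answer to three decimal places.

E[|Q-3|] = Σ |q-3|·P(Q=q)
 = 1·1/3 + 0·1/12 + 1·1/6 + 2·1/3 + 3·1/12
 = 1/3 + 0 + 1/6 + 2/3 + 1/4
 = 17/12

1.417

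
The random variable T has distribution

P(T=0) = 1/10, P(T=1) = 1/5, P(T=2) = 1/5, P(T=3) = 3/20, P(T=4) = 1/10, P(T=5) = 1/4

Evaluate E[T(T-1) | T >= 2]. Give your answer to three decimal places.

10.714

P(T >= 2) = 1/5 + 3/20 + 1/10 + 1/4 = 7/10.
E[T(T-1) | T >= 2] = [2·1/5 + 6·3/20 + 12·1/10 + 20·1/4] / (7/10)
 = 15/2 / (7/10)
 = 75/7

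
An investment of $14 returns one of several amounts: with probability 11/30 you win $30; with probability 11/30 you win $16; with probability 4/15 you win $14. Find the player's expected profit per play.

6.6

E[payout] = 30·11/30 + 16·11/30 + 14·4/15
 = 11 + 88/15 + 56/15
 = 103/5
Net = 103/5 - 14 = 33/5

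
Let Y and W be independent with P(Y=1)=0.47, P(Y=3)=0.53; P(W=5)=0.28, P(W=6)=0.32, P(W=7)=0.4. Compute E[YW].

12.6072

E[YW] = Σ_y Σ_w yw · P(Y=y)P(W=w)
 = 5·0.1316 + 6·0.1504 + 7·0.188 + 15·0.1484 + 18·0.1696 + 21·0.212
 = 0.658 + 0.9024 + 1.316 + 2.226 + 3.0528 + 4.452
 = 12.6072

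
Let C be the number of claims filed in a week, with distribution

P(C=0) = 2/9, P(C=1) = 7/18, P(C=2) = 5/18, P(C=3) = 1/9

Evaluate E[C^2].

E[C^2] = Σ c^2·P(C=c)
 = 0·2/9 + 1·7/18 + 4·5/18 + 9·1/9
 = 0 + 7/18 + 10/9 + 1
 = 5/2

2.5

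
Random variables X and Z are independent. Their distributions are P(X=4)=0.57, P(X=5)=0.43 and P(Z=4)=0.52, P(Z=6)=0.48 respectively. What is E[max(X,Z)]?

E[max(X,Z)] = Σ_x Σ_z max(x,z) · P(X=x)P(Z=z)
 = 4·0.2964 + 6·0.2736 + 5·0.2236 + 6·0.2064
 = 1.1856 + 1.6416 + 1.118 + 1.2384
 = 5.1836

5.1836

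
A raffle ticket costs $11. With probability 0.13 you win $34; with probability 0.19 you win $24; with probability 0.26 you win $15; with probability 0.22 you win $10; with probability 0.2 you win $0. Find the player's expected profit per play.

E[payout] = 34·0.13 + 24·0.19 + 15·0.26 + 10·0.22 + 0·0.2
 = 4.42 + 4.56 + 3.9 + 2.2 + 0
 = 15.08
Net = 15.08 - 11 = 4.08

4.08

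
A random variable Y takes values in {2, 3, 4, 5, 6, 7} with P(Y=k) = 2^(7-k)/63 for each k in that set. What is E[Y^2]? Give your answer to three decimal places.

9.857

E[Y^2] = Σ y^2·P(Y=y)
 = 4·32/63 + 9·16/63 + 16·8/63 + 25·4/63 + 36·2/63 + 49·1/63
 = 128/63 + 16/7 + 128/63 + 100/63 + 8/7 + 7/9
 = 69/7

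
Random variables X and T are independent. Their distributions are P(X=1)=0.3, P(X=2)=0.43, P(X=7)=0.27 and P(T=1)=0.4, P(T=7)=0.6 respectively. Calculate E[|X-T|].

E[|X-T|] = Σ_x Σ_t |x-t| · P(X=x)P(T=t)
 = 0·0.12 + 6·0.18 + 1·0.172 + 5·0.258 + 6·0.108 + 0·0.162
 = 0 + 1.08 + 0.172 + 1.29 + 0.648 + 0
 = 3.19

3.19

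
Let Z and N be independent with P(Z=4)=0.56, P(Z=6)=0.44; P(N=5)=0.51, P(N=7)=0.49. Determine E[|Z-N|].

1.5488

E[|Z-N|] = Σ_z Σ_n |z-n| · P(Z=z)P(N=n)
 = 1·0.2856 + 3·0.2744 + 1·0.2244 + 1·0.2156
 = 0.2856 + 0.8232 + 0.2244 + 0.2156
 = 1.5488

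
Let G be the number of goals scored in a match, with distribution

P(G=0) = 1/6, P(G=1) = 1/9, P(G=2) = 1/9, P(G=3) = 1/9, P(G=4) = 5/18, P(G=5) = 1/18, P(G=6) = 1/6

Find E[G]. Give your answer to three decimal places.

E[G] = Σ g·P(G=g)
 = 0·1/6 + 1·1/9 + 2·1/9 + 3·1/9 + 4·5/18 + 5·1/18 + 6·1/6
 = 0 + 1/9 + 2/9 + 1/3 + 10/9 + 5/18 + 1
 = 55/18

3.056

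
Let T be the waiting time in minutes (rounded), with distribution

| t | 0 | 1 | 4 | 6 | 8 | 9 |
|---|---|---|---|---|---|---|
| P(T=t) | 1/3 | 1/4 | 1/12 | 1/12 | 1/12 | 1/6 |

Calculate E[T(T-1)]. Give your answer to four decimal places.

E[T(T-1)] = Σ t(t-1)·P(T=t)
 = 0·1/3 + 0·1/4 + 12·1/12 + 30·1/12 + 56·1/12 + 72·1/6
 = 0 + 0 + 1 + 5/2 + 14/3 + 12
 = 121/6

20.1667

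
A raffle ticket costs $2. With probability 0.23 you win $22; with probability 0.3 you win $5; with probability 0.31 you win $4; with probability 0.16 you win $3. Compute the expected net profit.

6.28

E[payout] = 22·0.23 + 5·0.3 + 4·0.31 + 3·0.16
 = 5.06 + 1.5 + 1.24 + 0.48
 = 8.28
Net = 8.28 - 2 = 6.28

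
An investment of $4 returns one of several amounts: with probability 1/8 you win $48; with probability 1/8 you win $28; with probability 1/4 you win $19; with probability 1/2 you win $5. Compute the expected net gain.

12.75

E[payout] = 48·1/8 + 28·1/8 + 19·1/4 + 5·1/2
 = 6 + 7/2 + 19/4 + 5/2
 = 67/4
Net = 67/4 - 4 = 51/4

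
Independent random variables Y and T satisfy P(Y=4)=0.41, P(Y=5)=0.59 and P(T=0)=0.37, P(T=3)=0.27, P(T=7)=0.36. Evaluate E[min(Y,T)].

2.4624

E[min(Y,T)] = Σ_y Σ_t min(y,t) · P(Y=y)P(T=t)
 = 0·0.1517 + 3·0.1107 + 4·0.1476 + 0·0.2183 + 3·0.1593 + 5·0.2124
 = 0 + 0.3321 + 0.5904 + 0 + 0.4779 + 1.062
 = 2.4624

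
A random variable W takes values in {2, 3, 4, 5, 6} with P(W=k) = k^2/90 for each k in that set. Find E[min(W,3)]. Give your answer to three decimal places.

2.956

E[min(W,3)] = Σ min(w,3)·P(W=w)
 = 2·2/45 + 3·1/10 + 3·8/45 + 3·5/18 + 3·2/5
 = 4/45 + 3/10 + 8/15 + 5/6 + 6/5
 = 133/45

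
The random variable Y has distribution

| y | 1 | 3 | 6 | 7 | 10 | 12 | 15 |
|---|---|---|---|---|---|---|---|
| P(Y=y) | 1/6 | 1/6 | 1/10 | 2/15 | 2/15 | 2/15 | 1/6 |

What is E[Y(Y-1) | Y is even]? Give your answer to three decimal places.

88.909

P(Y is even) = 1/10 + 2/15 + 2/15 = 11/30.
E[Y(Y-1) | Y is even] = [30·1/10 + 90·2/15 + 132·2/15] / (11/30)
 = 163/5 / (11/30)
 = 978/11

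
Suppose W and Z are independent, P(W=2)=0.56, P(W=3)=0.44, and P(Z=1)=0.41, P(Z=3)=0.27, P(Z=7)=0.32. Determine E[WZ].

8.4424

E[WZ] = Σ_w Σ_z wz · P(W=w)P(Z=z)
 = 2·0.2296 + 6·0.1512 + 14·0.1792 + 3·0.1804 + 9·0.1188 + 21·0.1408
 = 0.4592 + 0.9072 + 2.5088 + 0.5412 + 1.0692 + 2.9568
 = 8.4424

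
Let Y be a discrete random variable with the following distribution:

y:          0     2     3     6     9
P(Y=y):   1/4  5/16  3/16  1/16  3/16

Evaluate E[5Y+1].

17.25

E[5Y+1] = Σ (5y+1)·P(Y=y)
 = 1·1/4 + 11·5/16 + 16·3/16 + 31·1/16 + 46·3/16
 = 1/4 + 55/16 + 3 + 31/16 + 69/8
 = 69/4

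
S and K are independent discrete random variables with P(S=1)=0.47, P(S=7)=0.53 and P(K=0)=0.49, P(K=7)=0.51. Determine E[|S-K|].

E[|S-K|] = Σ_s Σ_k |s-k| · P(S=s)P(K=k)
 = 1·0.2303 + 6·0.2397 + 7·0.2597 + 0·0.2703
 = 0.2303 + 1.4382 + 1.8179 + 0
 = 3.4864

3.4864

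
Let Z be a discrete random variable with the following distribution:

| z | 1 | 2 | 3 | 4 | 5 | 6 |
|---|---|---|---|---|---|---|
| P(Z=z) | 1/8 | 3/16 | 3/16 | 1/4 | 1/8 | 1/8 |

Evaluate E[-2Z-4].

E[-2Z-4] = Σ (-2z-4)·P(Z=z)
 = (-6)·1/8 + (-8)·3/16 + (-10)·3/16 + (-12)·1/4 + (-14)·1/8 + (-16)·1/8
 = (-3/4) + (-3/2) + (-15/8) + (-3) + (-7/4) + (-2)
 = -87/8

-10.875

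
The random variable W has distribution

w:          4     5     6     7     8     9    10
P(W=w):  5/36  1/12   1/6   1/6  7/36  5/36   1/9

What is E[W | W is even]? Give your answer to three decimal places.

P(W is even) = 5/36 + 1/6 + 7/36 + 1/9 = 11/18.
E[W | W is even] = [4·5/36 + 6·1/6 + 8·7/36 + 10·1/9] / (11/18)
 = 38/9 / (11/18)
 = 76/11

6.909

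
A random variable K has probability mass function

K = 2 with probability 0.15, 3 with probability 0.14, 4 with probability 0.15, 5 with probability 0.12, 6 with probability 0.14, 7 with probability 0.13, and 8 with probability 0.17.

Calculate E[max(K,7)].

E[max(K,7)] = Σ max(k,7)·P(K=k)
 = 7·0.15 + 7·0.14 + 7·0.15 + 7·0.12 + 7·0.14 + 7·0.13 + 8·0.17
 = 1.05 + 0.98 + 1.05 + 0.84 + 0.98 + 0.91 + 1.36
 = 7.17

7.17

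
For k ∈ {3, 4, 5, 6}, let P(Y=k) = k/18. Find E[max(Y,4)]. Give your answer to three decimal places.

E[max(Y,4)] = Σ max(y,4)·P(Y=y)
 = 4·1/6 + 4·2/9 + 5·5/18 + 6·1/3
 = 2/3 + 8/9 + 25/18 + 2
 = 89/18

4.944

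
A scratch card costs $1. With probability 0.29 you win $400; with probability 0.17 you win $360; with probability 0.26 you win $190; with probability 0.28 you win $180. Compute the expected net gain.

E[payout] = 400·0.29 + 360·0.17 + 190·0.26 + 180·0.28
 = 116 + 61.2 + 49.4 + 50.4
 = 277
Net = 277 - 1 = 276

276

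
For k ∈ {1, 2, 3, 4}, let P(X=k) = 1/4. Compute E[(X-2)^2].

1.5

E[(X-2)^2] = Σ (x-2)^2·P(X=x)
 = 1·1/4 + 0·1/4 + 1·1/4 + 4·1/4
 = 1/4 + 0 + 1/4 + 1
 = 3/2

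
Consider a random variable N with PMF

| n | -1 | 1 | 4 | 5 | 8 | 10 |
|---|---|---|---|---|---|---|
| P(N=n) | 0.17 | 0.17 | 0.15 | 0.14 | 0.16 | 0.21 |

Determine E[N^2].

37.48

E[N^2] = Σ n^2·P(N=n)
 = 1·0.17 + 1·0.17 + 16·0.15 + 25·0.14 + 64·0.16 + 100·0.21
 = 0.17 + 0.17 + 2.4 + 3.5 + 10.24 + 21
 = 37.48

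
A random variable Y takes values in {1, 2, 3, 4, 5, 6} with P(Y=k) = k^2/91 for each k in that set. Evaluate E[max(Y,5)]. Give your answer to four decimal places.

5.3956

E[max(Y,5)] = Σ max(y,5)·P(Y=y)
 = 5·1/91 + 5·4/91 + 5·9/91 + 5·16/91 + 5·25/91 + 6·36/91
 = 5/91 + 20/91 + 45/91 + 80/91 + 125/91 + 216/91
 = 491/91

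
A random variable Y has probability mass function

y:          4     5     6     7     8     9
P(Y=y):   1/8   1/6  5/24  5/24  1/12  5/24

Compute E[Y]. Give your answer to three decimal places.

E[Y] = Σ y·P(Y=y)
 = 4·1/8 + 5·1/6 + 6·5/24 + 7·5/24 + 8·1/12 + 9·5/24
 = 1/2 + 5/6 + 5/4 + 35/24 + 2/3 + 15/8
 = 79/12

6.583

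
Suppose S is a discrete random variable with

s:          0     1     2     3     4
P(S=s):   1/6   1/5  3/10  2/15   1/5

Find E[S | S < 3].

P(S < 3) = 1/6 + 1/5 + 3/10 = 2/3.
E[S | S < 3] = [0·1/6 + 1·1/5 + 2·3/10] / (2/3)
 = 4/5 / (2/3)
 = 6/5

1.2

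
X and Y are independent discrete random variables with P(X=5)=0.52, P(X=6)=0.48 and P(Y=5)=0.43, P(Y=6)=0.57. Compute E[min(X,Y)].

5.2736

E[min(X,Y)] = Σ_x Σ_y min(x,y) · P(X=x)P(Y=y)
 = 5·0.2236 + 5·0.2964 + 5·0.2064 + 6·0.2736
 = 1.118 + 1.482 + 1.032 + 1.6416
 = 5.2736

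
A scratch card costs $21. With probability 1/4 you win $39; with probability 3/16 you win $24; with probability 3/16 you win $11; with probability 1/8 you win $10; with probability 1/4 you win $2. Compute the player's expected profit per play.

-2.9375

E[payout] = 39·1/4 + 24·3/16 + 11·3/16 + 10·1/8 + 2·1/4
 = 39/4 + 9/2 + 33/16 + 5/4 + 1/2
 = 289/16
Net = 289/16 - 21 = -47/16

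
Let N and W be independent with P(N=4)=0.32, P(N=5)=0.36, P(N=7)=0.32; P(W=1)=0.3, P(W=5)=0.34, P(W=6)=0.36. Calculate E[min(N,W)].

E[min(N,W)] = Σ_n Σ_w min(n,w) · P(N=n)P(W=w)
 = 1·0.096 + 4·0.1088 + 4·0.1152 + 1·0.108 + 5·0.1224 + 5·0.1296 + 1·0.096 + 5·0.1088 + 6·0.1152
 = 0.096 + 0.4352 + 0.4608 + 0.108 + 0.612 + 0.648 + 0.096 + 0.544 + 0.6912
 = 3.6912

3.6912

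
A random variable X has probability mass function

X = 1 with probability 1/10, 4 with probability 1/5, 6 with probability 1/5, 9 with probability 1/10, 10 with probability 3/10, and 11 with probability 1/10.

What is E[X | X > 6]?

10

P(X > 6) = 1/10 + 3/10 + 1/10 = 1/2.
E[X | X > 6] = [9·1/10 + 10·3/10 + 11·1/10] / (1/2)
 = 5 / (1/2)
 = 10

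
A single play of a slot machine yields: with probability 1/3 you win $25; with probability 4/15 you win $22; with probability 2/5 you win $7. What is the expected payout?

E[payout] = 25·1/3 + 22·4/15 + 7·2/5
 = 25/3 + 88/15 + 14/5
 = 17

17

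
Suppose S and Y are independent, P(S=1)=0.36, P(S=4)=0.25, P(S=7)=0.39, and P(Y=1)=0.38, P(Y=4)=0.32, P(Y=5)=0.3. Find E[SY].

12.9244

E[SY] = Σ_s Σ_y sy · P(S=s)P(Y=y)
 = 1·0.1368 + 4·0.1152 + 5·0.108 + 4·0.095 + 16·0.08 + 20·0.075 + 7·0.1482 + 28·0.1248 + 35·0.117
 = 0.1368 + 0.4608 + 0.54 + 0.38 + 1.28 + 1.5 + 1.0374 + 3.4944 + 4.095
 = 12.9244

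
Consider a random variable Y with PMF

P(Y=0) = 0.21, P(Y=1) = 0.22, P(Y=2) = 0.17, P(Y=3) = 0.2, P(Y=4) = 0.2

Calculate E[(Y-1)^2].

2.98

E[(Y-1)^2] = Σ (y-1)^2·P(Y=y)
 = 1·0.21 + 0·0.22 + 1·0.17 + 4·0.2 + 9·0.2
 = 0.21 + 0 + 0.17 + 0.8 + 1.8
 = 2.98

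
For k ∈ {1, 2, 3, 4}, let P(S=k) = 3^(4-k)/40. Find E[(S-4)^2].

E[(S-4)^2] = Σ (s-4)^2·P(S=s)
 = 9·27/40 + 4·9/40 + 1·3/40 + 0·1/40
 = 243/40 + 9/10 + 3/40 + 0
 = 141/20

7.05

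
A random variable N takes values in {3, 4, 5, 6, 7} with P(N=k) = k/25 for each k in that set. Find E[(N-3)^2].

7.6

E[(N-3)^2] = Σ (n-3)^2·P(N=n)
 = 0·3/25 + 1·4/25 + 4·1/5 + 9·6/25 + 16·7/25
 = 0 + 4/25 + 4/5 + 54/25 + 112/25
 = 38/5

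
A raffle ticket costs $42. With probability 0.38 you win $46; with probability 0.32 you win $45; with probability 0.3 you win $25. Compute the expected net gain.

E[payout] = 46·0.38 + 45·0.32 + 25·0.3
 = 17.48 + 14.4 + 7.5
 = 39.38
Net = 39.38 - 42 = -2.62

-2.62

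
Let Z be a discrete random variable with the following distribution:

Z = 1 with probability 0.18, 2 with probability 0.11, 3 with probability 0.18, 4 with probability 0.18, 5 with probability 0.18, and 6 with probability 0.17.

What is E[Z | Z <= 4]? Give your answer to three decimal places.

P(Z <= 4) = 0.18 + 0.11 + 0.18 + 0.18 = 0.65.
E[Z | Z <= 4] = [1·0.18 + 2·0.11 + 3·0.18 + 4·0.18] / 0.65
 = 1.66 / 0.65
 = 166/65

2.554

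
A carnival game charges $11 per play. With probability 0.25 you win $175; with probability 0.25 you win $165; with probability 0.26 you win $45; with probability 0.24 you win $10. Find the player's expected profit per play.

E[payout] = 175·0.25 + 165·0.25 + 45·0.26 + 10·0.24
 = 43.75 + 41.25 + 11.7 + 2.4
 = 99.1
Net = 99.1 - 11 = 88.1

88.1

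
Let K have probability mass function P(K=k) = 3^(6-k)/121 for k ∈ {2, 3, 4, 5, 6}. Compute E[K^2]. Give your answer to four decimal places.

6.7934

E[K^2] = Σ k^2·P(K=k)
 = 4·81/121 + 9·27/121 + 16·9/121 + 25·3/121 + 36·1/121
 = 324/121 + 243/121 + 144/121 + 75/121 + 36/121
 = 822/121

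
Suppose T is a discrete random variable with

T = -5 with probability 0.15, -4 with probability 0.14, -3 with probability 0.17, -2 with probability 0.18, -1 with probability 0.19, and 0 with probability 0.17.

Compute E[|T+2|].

1.43

E[|T+2|] = Σ |t+2|·P(T=t)
 = 3·0.15 + 2·0.14 + 1·0.17 + 0·0.18 + 1·0.19 + 2·0.17
 = 0.45 + 0.28 + 0.17 + 0 + 0.19 + 0.34
 = 1.43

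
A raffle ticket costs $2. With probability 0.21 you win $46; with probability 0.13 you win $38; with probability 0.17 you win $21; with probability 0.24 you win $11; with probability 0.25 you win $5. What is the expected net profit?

E[payout] = 46·0.21 + 38·0.13 + 21·0.17 + 11·0.24 + 5·0.25
 = 9.66 + 4.94 + 3.57 + 2.64 + 1.25
 = 22.06
Net = 22.06 - 2 = 20.06

20.06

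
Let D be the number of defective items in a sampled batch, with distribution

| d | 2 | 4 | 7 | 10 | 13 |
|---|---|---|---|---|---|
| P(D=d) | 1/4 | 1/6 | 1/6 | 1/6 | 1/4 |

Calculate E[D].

7.25

E[D] = Σ d·P(D=d)
 = 2·1/4 + 4·1/6 + 7·1/6 + 10·1/6 + 13·1/4
 = 1/2 + 2/3 + 7/6 + 5/3 + 13/4
 = 29/4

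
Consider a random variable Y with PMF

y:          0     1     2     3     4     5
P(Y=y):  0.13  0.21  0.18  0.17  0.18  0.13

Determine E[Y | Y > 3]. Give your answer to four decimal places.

4.4194

P(Y > 3) = 0.18 + 0.13 = 0.31.
E[Y | Y > 3] = [4·0.18 + 5·0.13] / 0.31
 = 1.37 / 0.31
 = 137/31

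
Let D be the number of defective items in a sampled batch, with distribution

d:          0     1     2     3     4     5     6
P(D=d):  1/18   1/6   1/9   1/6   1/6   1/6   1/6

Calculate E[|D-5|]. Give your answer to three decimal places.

E[|D-5|] = Σ |d-5|·P(D=d)
 = 5·1/18 + 4·1/6 + 3·1/9 + 2·1/6 + 1·1/6 + 0·1/6 + 1·1/6
 = 5/18 + 2/3 + 1/3 + 1/3 + 1/6 + 0 + 1/6
 = 35/18

1.944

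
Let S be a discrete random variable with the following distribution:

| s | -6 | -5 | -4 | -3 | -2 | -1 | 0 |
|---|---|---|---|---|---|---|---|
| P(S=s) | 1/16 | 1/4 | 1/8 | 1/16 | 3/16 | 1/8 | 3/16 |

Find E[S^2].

E[S^2] = Σ s^2·P(S=s)
 = 36·1/16 + 25·1/4 + 16·1/8 + 9·1/16 + 4·3/16 + 1·1/8 + 0·3/16
 = 9/4 + 25/4 + 2 + 9/16 + 3/4 + 1/8 + 0
 = 191/16

11.9375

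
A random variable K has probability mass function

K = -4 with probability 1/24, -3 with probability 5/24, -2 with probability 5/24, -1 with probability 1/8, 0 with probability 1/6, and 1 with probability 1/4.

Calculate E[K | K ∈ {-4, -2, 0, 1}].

-0.5

P(K ∈ {-4, -2, 0, 1}) = 1/24 + 5/24 + 1/6 + 1/4 = 2/3.
E[K | K ∈ {-4, -2, 0, 1}] = [(-4)·1/24 + (-2)·5/24 + 0·1/6 + 1·1/4] / (2/3)
 = -1/3 / (2/3)
 = -1/2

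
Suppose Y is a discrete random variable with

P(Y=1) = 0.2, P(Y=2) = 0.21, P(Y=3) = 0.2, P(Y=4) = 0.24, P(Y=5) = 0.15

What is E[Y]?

E[Y] = Σ y·P(Y=y)
 = 1·0.2 + 2·0.21 + 3·0.2 + 4·0.24 + 5·0.15
 = 0.2 + 0.42 + 0.6 + 0.96 + 0.75
 = 2.93

2.93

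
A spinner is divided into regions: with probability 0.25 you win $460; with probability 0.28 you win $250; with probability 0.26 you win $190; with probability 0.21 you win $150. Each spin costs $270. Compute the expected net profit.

E[payout] = 460·0.25 + 250·0.28 + 190·0.26 + 150·0.21
 = 115 + 70 + 49.4 + 31.5
 = 265.9
Net = 265.9 - 270 = -4.1

-4.1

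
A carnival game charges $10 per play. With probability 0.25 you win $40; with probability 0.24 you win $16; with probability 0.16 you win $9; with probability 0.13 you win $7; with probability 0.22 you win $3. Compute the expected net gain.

E[payout] = 40·0.25 + 16·0.24 + 9·0.16 + 7·0.13 + 3·0.22
 = 10 + 3.84 + 1.44 + 0.91 + 0.66
 = 16.85
Net = 16.85 - 10 = 6.85

6.85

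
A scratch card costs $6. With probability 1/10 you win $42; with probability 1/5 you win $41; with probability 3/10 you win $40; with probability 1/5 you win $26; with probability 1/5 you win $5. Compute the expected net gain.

E[payout] = 42·1/10 + 41·1/5 + 40·3/10 + 26·1/5 + 5·1/5
 = 21/5 + 41/5 + 12 + 26/5 + 1
 = 153/5
Net = 153/5 - 6 = 123/5

24.6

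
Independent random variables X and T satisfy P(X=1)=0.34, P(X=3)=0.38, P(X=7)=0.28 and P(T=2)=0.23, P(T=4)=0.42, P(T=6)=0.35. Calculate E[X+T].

7.68

E[X+T] = Σ_x Σ_t (x+t) · P(X=x)P(T=t)
 = 3·0.0782 + 5·0.1428 + 7·0.119 + 5·0.0874 + 7·0.1596 + 9·0.133 + 9·0.0644 + 11·0.1176 + 13·0.098
 = 0.2346 + 0.714 + 0.833 + 0.437 + 1.1172 + 1.197 + 0.5796 + 1.2936 + 1.274
 = 7.68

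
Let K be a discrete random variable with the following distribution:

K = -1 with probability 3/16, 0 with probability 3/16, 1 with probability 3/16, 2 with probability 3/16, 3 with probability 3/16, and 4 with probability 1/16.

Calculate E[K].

E[K] = Σ k·P(K=k)
 = (-1)·3/16 + 0·3/16 + 1·3/16 + 2·3/16 + 3·3/16 + 4·1/16
 = (-3/16) + 0 + 3/16 + 3/8 + 9/16 + 1/4
 = 19/16

1.1875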